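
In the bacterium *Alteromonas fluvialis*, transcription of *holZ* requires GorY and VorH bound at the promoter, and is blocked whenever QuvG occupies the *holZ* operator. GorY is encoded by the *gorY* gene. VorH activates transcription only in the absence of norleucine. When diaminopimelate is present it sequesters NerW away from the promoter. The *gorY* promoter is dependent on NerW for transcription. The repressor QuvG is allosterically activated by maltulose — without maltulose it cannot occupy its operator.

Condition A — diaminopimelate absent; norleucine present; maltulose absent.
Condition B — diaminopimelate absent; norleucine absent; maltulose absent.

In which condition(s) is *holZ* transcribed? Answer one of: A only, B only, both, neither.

Condition A:
Diaminopimelate is absent, so NerW is active.
No repressor is bound and NerW is active, so *gorY* is transcribed.
So GorY is produced and active.
Norleucine is present, so VorH is inactive.
Maltulose is absent, so QuvG is inactive.
Required activator VorH is absent, so *holZ* is not transcribed.
→ *holZ* is OFF in A.
Condition B:
Diaminopimelate is absent, so NerW is active.
No repressor is bound and NerW is active, so *gorY* is transcribed.
So GorY is produced and active.
Norleucine is absent, so VorH is active.
Maltulose is absent, so QuvG is inactive.
No repressor is bound and GorY and VorH are active, so *holZ* is transcribed.
→ *holZ* is ON in B.

B only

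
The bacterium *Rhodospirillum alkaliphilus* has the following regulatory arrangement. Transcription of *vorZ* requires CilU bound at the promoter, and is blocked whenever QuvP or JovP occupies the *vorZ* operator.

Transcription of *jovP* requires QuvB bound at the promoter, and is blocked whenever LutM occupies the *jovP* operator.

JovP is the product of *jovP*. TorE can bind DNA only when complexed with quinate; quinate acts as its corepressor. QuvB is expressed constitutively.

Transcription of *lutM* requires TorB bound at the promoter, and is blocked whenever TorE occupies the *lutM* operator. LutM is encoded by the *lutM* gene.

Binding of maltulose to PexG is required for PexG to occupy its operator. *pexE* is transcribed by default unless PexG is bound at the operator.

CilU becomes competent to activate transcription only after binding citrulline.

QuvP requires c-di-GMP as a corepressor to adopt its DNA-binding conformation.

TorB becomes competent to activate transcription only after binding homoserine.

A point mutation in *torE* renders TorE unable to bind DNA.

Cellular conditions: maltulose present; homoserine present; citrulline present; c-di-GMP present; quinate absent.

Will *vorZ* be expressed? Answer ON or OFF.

c-di-GMP is present, so QuvP is active.
QuvB is produced constitutively and is active.
TorE is non-functional in this strain, so it has no effect.
Homoserine is present, so TorB is active.
No repressor is bound and TorB is active, so *lutM* is transcribed.
So LutM is produced and active.
With repressor LutM bound, *jovP* is not transcribed.
So JovP is not produced.
Citrulline is present, so CilU is active.
With repressor QuvP bound, *vorZ* is not transcribed.

OFF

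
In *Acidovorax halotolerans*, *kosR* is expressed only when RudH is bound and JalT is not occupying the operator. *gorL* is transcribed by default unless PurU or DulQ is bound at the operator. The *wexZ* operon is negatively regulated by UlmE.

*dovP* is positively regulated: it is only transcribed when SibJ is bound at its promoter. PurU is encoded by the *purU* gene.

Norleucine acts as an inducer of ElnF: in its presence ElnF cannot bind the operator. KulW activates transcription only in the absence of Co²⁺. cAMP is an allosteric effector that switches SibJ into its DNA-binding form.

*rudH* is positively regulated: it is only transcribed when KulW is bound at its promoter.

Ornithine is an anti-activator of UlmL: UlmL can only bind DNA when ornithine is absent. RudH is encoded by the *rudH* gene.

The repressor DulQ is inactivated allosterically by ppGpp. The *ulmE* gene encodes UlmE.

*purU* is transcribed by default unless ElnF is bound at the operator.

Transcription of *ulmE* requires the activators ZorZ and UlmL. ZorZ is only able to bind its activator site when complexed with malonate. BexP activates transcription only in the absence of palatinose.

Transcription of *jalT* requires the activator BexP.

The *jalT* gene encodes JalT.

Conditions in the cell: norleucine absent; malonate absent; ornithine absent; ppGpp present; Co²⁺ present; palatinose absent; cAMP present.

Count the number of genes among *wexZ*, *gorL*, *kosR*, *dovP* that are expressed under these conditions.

3

Malonate is absent, so ZorZ is inactive.
Ornithine is absent, so UlmL is active.
Required activator ZorZ is absent, so *ulmE* is not transcribed.
So UlmE is not produced.
With no repressor bound, *wexZ* is transcribed.
→ *wexZ* is ON.
Norleucine is absent, so ElnF is active.
With repressor ElnF bound, *purU* is not transcribed.
So PurU is not produced.
ppGpp is present, so DulQ is inactive.
With no repressor bound, *gorL* is transcribed.
→ *gorL* is ON.
Palatinose is absent, so BexP is active.
No repressor is bound and BexP is active, so *jalT* is transcribed.
So JalT is produced and active.
Co²⁺ is present, so KulW is inactive.
Required activator KulW is absent, so *rudH* is not transcribed.
So RudH is not produced.
With repressor JalT bound, *kosR* is not transcribed.
→ *kosR* is OFF.
cAMP is present, so SibJ is active.
No repressor is bound and SibJ is active, so *dovP* is transcribed.
→ *dovP* is ON.
3 of the 4 genes are transcribed.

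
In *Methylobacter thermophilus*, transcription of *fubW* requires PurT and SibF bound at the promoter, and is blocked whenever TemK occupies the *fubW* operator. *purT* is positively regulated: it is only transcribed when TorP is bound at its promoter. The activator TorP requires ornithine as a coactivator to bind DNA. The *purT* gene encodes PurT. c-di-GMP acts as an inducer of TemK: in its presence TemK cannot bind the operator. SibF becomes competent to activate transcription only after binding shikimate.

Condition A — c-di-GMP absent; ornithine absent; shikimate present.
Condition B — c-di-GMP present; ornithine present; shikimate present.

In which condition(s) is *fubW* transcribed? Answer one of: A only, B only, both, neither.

Condition A:
c-di-GMP is absent, so TemK is active.
Ornithine is absent, so TorP is inactive.
Required activator TorP is absent, so *purT* is not transcribed.
So PurT is not produced.
Shikimate is present, so SibF is active.
With repressor TemK bound, *fubW* is not transcribed.
→ *fubW* is OFF in A.
Condition B:
c-di-GMP is present, so TemK is inactive.
Ornithine is present, so TorP is active.
No repressor is bound and TorP is active, so *purT* is transcribed.
So PurT is produced and active.
Shikimate is present, so SibF is active.
No repressor is bound and PurT and SibF are active, so *fubW* is transcribed.
→ *fubW* is ON in B.

B only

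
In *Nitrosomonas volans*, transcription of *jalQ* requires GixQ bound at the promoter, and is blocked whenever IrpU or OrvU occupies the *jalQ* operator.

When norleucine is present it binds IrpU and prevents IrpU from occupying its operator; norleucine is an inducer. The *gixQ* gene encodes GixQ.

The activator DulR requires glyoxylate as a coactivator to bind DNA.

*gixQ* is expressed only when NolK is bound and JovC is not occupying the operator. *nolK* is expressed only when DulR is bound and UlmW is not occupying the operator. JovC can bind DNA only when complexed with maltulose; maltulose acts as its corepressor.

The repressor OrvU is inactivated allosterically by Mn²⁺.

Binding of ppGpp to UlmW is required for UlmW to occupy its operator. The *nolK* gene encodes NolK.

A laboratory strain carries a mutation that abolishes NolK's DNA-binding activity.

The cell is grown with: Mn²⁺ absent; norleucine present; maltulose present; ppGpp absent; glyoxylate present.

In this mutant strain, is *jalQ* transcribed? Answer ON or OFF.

OFF

NolK is non-functional in this strain, so it has no effect.
Maltulose is present, so JovC is active.
With repressor JovC bound, *gixQ* is not transcribed.
So GixQ is not produced.
Norleucine is present, so IrpU is inactive.
Mn²⁺ is absent, so OrvU is active.
With repressor OrvU bound, *jalQ* is not transcribed.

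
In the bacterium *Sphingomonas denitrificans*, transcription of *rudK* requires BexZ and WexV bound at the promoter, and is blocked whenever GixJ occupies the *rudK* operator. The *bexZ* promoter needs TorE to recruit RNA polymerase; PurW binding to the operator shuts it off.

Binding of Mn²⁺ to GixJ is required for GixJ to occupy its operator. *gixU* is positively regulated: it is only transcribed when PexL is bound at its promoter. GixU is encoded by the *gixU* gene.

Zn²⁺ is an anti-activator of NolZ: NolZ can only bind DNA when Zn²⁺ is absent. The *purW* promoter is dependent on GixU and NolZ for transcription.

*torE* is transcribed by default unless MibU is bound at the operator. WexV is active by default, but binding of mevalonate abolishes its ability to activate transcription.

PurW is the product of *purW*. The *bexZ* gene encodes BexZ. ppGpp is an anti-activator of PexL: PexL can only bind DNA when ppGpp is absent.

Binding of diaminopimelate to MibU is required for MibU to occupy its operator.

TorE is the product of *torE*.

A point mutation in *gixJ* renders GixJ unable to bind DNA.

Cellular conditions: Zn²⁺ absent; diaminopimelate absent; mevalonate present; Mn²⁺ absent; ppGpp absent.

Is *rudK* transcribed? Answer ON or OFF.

OFF

Diaminopimelate is absent, so MibU is inactive.
With no repressor bound, *torE* is transcribed.
So TorE is produced and active.
ppGpp is absent, so PexL is active.
No repressor is bound and PexL is active, so *gixU* is transcribed.
So GixU is produced and active.
Zn²⁺ is absent, so NolZ is active.
No repressor is bound and GixU and NolZ are active, so *purW* is transcribed.
So PurW is produced and active.
With repressor PurW bound, *bexZ* is not transcribed.
So BexZ is not produced.
GixJ is non-functional in this strain, so it has no effect.
Mevalonate is present, so WexV is inactive.
Required activator BexZ is absent, so *rudK* is not transcribed.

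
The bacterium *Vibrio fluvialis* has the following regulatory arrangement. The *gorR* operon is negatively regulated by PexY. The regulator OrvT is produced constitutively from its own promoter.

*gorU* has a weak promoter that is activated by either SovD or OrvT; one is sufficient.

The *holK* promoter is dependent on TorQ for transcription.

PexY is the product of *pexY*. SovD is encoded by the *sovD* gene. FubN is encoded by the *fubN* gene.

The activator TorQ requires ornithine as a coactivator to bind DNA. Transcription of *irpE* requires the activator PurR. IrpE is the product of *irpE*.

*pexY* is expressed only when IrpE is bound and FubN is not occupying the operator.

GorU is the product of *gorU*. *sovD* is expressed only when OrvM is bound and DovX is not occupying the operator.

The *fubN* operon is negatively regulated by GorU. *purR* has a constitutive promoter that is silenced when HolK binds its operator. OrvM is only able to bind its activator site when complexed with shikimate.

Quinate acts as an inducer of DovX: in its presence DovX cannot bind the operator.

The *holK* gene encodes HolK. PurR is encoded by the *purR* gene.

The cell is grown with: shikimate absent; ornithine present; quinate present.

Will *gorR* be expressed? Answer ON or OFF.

ON

Shikimate is absent, so OrvM is inactive.
Quinate is present, so DovX is inactive.
Required activator OrvM is absent, so *sovD* is not transcribed.
So SovD is not produced.
OrvT is produced constitutively and is active.
Activator OrvT is present, so *gorU* is transcribed.
So GorU is produced and active.
With repressor GorU bound, *fubN* is not transcribed.
So FubN is not produced.
Ornithine is present, so TorQ is active.
No repressor is bound and TorQ is active, so *holK* is transcribed.
So HolK is produced and active.
With repressor HolK bound, *purR* is not transcribed.
So PurR is not produced.
Required activator PurR is absent, so *irpE* is not transcribed.
So IrpE is not produced.
Required activator IrpE is absent, so *pexY* is not transcribed.
So PexY is not produced.
With no repressor bound, *gorR* is transcribed.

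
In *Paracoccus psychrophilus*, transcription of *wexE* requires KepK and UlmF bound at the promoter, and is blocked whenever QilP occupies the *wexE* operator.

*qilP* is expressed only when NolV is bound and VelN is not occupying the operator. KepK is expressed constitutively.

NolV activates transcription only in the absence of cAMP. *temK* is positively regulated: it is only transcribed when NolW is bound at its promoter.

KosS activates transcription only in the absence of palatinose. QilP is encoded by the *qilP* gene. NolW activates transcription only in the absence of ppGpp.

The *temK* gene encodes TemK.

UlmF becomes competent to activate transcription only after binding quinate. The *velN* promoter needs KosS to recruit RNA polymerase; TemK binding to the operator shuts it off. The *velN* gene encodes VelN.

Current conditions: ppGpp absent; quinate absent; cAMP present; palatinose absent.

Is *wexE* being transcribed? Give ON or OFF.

KepK is produced constitutively and is active.
Palatinose is absent, so KosS is active.
ppGpp is absent, so NolW is active.
No repressor is bound and NolW is active, so *temK* is transcribed.
So TemK is produced and active.
With repressor TemK bound, *velN* is not transcribed.
So VelN is not produced.
cAMP is present, so NolV is inactive.
Required activator NolV is absent, so *qilP* is not transcribed.
So QilP is not produced.
Quinate is absent, so UlmF is inactive.
Required activator UlmF is absent, so *wexE* is not transcribed.

OFF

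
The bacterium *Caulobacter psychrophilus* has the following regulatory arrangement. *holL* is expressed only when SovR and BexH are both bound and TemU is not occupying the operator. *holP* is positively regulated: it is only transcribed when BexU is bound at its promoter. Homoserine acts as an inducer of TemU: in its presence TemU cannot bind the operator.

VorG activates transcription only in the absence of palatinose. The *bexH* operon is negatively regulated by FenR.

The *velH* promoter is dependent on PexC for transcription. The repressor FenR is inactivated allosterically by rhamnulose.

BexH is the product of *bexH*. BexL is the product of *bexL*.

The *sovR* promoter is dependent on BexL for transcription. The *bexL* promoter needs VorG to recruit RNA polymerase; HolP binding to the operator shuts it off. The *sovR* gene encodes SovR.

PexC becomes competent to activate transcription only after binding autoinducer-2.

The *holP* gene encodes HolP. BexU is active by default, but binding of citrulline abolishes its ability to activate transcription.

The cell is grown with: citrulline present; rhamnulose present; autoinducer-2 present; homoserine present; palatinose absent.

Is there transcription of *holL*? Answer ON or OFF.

Palatinose is absent, so VorG is active.
Citrulline is present, so BexU is inactive.
Required activator BexU is absent, so *holP* is not transcribed.
So HolP is not produced.
No repressor is bound and VorG is active, so *bexL* is transcribed.
So BexL is produced and active.
No repressor is bound and BexL is active, so *sovR* is transcribed.
So SovR is produced and active.
Rhamnulose is present, so FenR is inactive.
With no repressor bound, *bexH* is transcribed.
So BexH is produced and active.
Homoserine is present, so TemU is inactive.
No repressor is bound and SovR and BexH are active, so *holL* is transcribed.

ON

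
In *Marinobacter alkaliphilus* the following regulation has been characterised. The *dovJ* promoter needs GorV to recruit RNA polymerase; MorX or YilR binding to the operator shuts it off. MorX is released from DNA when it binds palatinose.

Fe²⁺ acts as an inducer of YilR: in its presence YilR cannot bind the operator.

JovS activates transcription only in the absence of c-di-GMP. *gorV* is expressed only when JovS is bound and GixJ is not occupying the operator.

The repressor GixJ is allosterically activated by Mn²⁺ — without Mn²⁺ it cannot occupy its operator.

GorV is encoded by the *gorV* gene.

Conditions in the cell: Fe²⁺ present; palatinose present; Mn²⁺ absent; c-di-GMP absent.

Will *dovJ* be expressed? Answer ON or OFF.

Palatinose is present, so MorX is inactive.
Fe²⁺ is present, so YilR is inactive.
Mn²⁺ is absent, so GixJ is inactive.
c-di-GMP is absent, so JovS is active.
No repressor is bound and JovS is active, so *gorV* is transcribed.
So GorV is produced and active.
No repressor is bound and GorV is active, so *dovJ* is transcribed.

ON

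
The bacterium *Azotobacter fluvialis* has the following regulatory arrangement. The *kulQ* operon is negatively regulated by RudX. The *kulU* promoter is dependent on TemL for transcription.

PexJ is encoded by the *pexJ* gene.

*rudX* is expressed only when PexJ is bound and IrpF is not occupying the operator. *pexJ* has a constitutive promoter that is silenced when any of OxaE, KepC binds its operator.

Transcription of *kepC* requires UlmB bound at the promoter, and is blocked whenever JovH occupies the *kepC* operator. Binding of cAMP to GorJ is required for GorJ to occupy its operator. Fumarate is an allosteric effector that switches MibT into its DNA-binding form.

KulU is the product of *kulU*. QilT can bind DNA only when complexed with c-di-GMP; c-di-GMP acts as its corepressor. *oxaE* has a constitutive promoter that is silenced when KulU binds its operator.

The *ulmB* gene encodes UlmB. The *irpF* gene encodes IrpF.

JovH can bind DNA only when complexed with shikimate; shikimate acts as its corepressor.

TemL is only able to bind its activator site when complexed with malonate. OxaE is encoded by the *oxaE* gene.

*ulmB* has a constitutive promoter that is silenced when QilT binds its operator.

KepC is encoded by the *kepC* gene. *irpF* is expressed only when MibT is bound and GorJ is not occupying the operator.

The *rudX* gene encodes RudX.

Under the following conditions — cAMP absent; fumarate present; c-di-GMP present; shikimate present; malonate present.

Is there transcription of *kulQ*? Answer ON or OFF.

ON

Malonate is present, so TemL is active.
No repressor is bound and TemL is active, so *kulU* is transcribed.
So KulU is produced and active.
With repressor KulU bound, *oxaE* is not transcribed.
So OxaE is not produced.
Shikimate is present, so JovH is active.
c-di-GMP is present, so QilT is active.
With repressor QilT bound, *ulmB* is not transcribed.
So UlmB is not produced.
With repressor JovH bound, *kepC* is not transcribed.
So KepC is not produced.
With no repressor bound, *pexJ* is transcribed.
So PexJ is produced and active.
Fumarate is present, so MibT is active.
cAMP is absent, so GorJ is inactive.
No repressor is bound and MibT is active, so *irpF* is transcribed.
So IrpF is produced and active.
With repressor IrpF bound, *rudX* is not transcribed.
So RudX is not produced.
With no repressor bound, *kulQ* is transcribed.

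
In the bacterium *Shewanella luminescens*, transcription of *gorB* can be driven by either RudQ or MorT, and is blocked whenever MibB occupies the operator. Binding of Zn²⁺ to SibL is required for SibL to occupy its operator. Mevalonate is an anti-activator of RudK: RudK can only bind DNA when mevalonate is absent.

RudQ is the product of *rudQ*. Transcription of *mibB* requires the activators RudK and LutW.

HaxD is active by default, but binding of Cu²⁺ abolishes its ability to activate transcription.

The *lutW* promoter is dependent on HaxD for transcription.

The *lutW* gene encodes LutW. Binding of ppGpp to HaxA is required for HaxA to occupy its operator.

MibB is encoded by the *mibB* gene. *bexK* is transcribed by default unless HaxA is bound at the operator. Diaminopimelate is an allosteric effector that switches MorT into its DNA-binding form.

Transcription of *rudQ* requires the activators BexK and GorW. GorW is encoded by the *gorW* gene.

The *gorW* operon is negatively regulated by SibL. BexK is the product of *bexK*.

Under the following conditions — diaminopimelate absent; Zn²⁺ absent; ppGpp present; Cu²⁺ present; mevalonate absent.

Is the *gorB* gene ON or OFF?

Mevalonate is absent, so RudK is active.
Cu²⁺ is present, so HaxD is inactive.
Required activator HaxD is absent, so *lutW* is not transcribed.
So LutW is not produced.
Required activator LutW is absent, so *mibB* is not transcribed.
So MibB is not produced.
ppGpp is present, so HaxA is active.
With repressor HaxA bound, *bexK* is not transcribed.
So BexK is not produced.
Zn²⁺ is absent, so SibL is inactive.
With no repressor bound, *gorW* is transcribed.
So GorW is produced and active.
Required activator BexK is absent, so *rudQ* is not transcribed.
So RudQ is not produced.
Diaminopimelate is absent, so MorT is inactive.
No activator is available at the *gorB* promoter, so *gorB* is not transcribed.

OFF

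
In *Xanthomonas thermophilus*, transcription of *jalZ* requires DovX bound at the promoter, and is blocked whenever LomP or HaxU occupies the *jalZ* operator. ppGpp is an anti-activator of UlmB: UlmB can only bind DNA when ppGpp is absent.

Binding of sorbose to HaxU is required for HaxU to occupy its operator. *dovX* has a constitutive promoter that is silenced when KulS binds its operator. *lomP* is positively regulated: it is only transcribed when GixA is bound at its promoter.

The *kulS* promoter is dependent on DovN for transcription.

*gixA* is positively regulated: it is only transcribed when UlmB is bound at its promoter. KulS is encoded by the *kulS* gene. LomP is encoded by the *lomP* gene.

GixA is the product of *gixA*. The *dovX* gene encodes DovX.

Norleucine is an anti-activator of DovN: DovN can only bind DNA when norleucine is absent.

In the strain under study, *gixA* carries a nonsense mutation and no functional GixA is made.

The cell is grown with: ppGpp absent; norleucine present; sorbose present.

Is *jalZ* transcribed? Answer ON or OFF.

Norleucine is present, so DovN is inactive.
Required activator DovN is absent, so *kulS* is not transcribed.
So KulS is not produced.
With no repressor bound, *dovX* is transcribed.
So DovX is produced and active.
GixA is non-functional in this strain, so it has no effect.
Required activator GixA is absent, so *lomP* is not transcribed.
So LomP is not produced.
Sorbose is present, so HaxU is active.
With repressor HaxU bound, *jalZ* is not transcribed.

OFF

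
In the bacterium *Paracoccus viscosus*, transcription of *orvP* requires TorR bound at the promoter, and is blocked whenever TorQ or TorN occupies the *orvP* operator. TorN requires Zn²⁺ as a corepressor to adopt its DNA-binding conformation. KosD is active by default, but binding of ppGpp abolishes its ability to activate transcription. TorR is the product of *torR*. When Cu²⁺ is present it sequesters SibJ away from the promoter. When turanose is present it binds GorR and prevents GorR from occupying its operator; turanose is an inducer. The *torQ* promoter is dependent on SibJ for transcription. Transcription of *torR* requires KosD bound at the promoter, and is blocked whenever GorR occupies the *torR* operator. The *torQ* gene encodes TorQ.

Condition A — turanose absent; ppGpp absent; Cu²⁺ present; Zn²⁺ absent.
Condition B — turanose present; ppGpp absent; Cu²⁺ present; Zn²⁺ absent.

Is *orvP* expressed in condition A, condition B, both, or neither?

Condition A:
Turanose is absent, so GorR is active.
ppGpp is absent, so KosD is active.
With repressor GorR bound, *torR* is not transcribed.
So TorR is not produced.
Cu²⁺ is present, so SibJ is inactive.
Required activator SibJ is absent, so *torQ* is not transcribed.
So TorQ is not produced.
Zn²⁺ is absent, so TorN is inactive.
Required activator TorR is absent, so *orvP* is not transcribed.
→ *orvP* is OFF in A.
Condition B:
Turanose is present, so GorR is inactive.
ppGpp is absent, so KosD is active.
No repressor is bound and KosD is active, so *torR* is transcribed.
So TorR is produced and active.
Cu²⁺ is present, so SibJ is inactive.
Required activator SibJ is absent, so *torQ* is not transcribed.
So TorQ is not produced.
Zn²⁺ is absent, so TorN is inactive.
No repressor is bound and TorR is active, so *orvP* is transcribed.
→ *orvP* is ON in B.

B only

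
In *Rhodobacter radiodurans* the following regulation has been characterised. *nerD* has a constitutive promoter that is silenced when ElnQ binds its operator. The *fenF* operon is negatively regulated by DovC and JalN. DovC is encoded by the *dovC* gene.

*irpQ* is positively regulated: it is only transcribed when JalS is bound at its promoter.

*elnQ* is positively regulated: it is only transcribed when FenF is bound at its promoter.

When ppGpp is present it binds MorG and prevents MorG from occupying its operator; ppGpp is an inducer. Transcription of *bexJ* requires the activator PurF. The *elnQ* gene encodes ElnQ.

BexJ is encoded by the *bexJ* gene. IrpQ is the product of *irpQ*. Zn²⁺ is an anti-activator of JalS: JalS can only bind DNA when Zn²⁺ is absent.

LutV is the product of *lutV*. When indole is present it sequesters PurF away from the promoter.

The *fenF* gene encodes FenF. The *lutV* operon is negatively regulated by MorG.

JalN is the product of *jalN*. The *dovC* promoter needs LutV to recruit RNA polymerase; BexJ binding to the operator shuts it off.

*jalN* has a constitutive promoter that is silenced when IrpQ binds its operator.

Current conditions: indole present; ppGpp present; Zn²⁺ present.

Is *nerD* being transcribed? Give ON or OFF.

Indole is present, so PurF is inactive.
Required activator PurF is absent, so *bexJ* is not transcribed.
So BexJ is not produced.
ppGpp is present, so MorG is inactive.
With no repressor bound, *lutV* is transcribed.
So LutV is produced and active.
No repressor is bound and LutV is active, so *dovC* is transcribed.
So DovC is produced and active.
Zn²⁺ is present, so JalS is inactive.
Required activator JalS is absent, so *irpQ* is not transcribed.
So IrpQ is not produced.
With no repressor bound, *jalN* is transcribed.
So JalN is produced and active.
With repressor DovC bound, *fenF* is not transcribed.
So FenF is not produced.
Required activator FenF is absent, so *elnQ* is not transcribed.
So ElnQ is not produced.
With no repressor bound, *nerD* is transcribed.

ON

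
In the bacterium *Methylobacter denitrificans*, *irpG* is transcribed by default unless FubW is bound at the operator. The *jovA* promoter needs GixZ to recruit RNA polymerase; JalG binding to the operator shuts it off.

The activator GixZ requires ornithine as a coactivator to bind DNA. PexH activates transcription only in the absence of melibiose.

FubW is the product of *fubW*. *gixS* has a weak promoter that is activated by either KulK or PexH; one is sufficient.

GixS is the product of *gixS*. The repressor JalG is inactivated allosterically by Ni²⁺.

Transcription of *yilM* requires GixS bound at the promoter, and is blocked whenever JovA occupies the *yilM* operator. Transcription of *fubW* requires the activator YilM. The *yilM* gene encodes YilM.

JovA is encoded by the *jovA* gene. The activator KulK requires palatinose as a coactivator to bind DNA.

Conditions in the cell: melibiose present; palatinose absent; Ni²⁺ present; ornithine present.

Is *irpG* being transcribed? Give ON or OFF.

ON

Ni²⁺ is present, so JalG is inactive.
Ornithine is present, so GixZ is active.
No repressor is bound and GixZ is active, so *jovA* is transcribed.
So JovA is produced and active.
Palatinose is absent, so KulK is inactive.
Melibiose is present, so PexH is inactive.
No activator is available at the *gixS* promoter, so *gixS* is not transcribed.
So GixS is not produced.
With repressor JovA bound, *yilM* is not transcribed.
So YilM is not produced.
Required activator YilM is absent, so *fubW* is not transcribed.
So FubW is not produced.
With no repressor bound, *irpG* is transcribed.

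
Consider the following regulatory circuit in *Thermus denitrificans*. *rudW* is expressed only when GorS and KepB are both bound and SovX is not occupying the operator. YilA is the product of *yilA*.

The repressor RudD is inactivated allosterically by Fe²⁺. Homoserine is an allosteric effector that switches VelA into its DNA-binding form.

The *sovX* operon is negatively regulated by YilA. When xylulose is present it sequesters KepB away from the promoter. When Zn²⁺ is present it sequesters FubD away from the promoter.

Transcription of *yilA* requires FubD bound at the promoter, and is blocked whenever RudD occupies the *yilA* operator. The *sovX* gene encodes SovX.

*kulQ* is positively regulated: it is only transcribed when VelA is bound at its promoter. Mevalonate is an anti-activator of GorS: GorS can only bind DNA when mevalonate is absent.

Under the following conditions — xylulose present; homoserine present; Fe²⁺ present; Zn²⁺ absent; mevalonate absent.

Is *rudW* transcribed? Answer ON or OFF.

OFF

Zn²⁺ is absent, so FubD is active.
Fe²⁺ is present, so RudD is inactive.
No repressor is bound and FubD is active, so *yilA* is transcribed.
So YilA is produced and active.
With repressor YilA bound, *sovX* is not transcribed.
So SovX is not produced.
Mevalonate is absent, so GorS is active.
Xylulose is present, so KepB is inactive.
Required activator KepB is absent, so *rudW* is not transcribed.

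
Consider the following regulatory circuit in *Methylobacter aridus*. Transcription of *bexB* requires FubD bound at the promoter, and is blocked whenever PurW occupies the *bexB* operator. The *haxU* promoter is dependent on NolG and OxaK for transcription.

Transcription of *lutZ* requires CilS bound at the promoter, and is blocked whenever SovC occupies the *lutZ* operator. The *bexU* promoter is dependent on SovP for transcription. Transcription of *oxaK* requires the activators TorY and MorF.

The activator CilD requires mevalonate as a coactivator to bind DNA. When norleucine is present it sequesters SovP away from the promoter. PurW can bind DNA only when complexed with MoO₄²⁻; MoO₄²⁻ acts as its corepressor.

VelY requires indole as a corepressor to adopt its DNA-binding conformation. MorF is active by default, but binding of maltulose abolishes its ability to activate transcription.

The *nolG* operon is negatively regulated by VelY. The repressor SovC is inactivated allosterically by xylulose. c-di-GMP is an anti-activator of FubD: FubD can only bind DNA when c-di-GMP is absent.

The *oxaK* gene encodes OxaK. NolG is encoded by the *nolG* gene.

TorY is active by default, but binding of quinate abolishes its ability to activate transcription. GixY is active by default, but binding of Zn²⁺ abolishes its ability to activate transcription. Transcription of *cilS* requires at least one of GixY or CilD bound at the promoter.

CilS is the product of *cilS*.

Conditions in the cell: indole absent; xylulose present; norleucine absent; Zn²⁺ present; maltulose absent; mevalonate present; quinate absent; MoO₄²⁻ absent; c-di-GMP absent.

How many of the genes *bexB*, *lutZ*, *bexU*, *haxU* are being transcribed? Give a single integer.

4

MoO₄²⁻ is absent, so PurW is inactive.
c-di-GMP is absent, so FubD is active.
No repressor is bound and FubD is active, so *bexB* is transcribed.
→ *bexB* is ON.
Zn²⁺ is present, so GixY is inactive.
Mevalonate is present, so CilD is active.
Activator CilD is present, so *cilS* is transcribed.
So CilS is produced and active.
Xylulose is present, so SovC is inactive.
No repressor is bound and CilS is active, so *lutZ* is transcribed.
→ *lutZ* is ON.
Norleucine is absent, so SovP is active.
No repressor is bound and SovP is active, so *bexU* is transcribed.
→ *bexU* is ON.
Indole is absent, so VelY is inactive.
With no repressor bound, *nolG* is transcribed.
So NolG is produced and active.
Quinate is absent, so TorY is active.
Maltulose is absent, so MorF is active.
No repressor is bound and TorY and MorF are active, so *oxaK* is transcribed.
So OxaK is produced and active.
No repressor is bound and NolG and OxaK are active, so *haxU* is transcribed.
→ *haxU* is ON.
4 of the 4 genes are transcribed.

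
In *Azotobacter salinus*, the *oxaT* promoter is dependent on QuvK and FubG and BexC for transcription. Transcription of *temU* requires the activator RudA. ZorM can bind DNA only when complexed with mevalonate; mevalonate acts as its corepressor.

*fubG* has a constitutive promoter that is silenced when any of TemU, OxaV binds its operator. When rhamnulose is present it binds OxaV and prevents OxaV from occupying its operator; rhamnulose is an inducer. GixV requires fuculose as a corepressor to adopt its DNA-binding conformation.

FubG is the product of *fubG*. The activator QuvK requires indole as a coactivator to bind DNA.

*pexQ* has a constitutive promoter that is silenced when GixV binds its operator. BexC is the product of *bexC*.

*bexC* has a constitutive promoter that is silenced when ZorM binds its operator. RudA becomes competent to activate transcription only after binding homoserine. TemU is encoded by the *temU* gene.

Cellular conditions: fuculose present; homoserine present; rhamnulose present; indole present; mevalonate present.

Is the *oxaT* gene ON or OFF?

Indole is present, so QuvK is active.
Homoserine is present, so RudA is active.
No repressor is bound and RudA is active, so *temU* is transcribed.
So TemU is produced and active.
Rhamnulose is present, so OxaV is inactive.
With repressor TemU bound, *fubG* is not transcribed.
So FubG is not produced.
Mevalonate is present, so ZorM is active.
With repressor ZorM bound, *bexC* is not transcribed.
So BexC is not produced.
Required activator FubG is absent, so *oxaT* is not transcribed.

OFF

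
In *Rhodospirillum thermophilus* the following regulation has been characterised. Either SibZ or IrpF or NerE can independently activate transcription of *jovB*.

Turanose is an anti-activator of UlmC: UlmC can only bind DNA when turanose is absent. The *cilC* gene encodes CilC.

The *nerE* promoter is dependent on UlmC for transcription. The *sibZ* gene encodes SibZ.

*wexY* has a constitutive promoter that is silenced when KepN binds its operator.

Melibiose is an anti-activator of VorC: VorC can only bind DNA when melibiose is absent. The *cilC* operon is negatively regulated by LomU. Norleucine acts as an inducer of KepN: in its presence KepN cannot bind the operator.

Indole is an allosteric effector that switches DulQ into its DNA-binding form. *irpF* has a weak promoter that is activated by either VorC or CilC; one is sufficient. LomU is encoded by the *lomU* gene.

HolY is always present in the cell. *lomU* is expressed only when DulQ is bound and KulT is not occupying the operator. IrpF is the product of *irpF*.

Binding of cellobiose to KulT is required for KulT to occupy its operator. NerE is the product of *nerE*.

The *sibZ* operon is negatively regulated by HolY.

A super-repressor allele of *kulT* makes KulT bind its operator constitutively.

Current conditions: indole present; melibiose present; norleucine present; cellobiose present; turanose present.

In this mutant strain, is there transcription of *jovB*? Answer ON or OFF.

HolY is produced constitutively and is active.
With repressor HolY bound, *sibZ* is not transcribed.
So SibZ is not produced.
Melibiose is present, so VorC is inactive.
Indole is present, so DulQ is active.
KulT is constitutively active in this strain.
With repressor KulT bound, *lomU* is not transcribed.
So LomU is not produced.
With no repressor bound, *cilC* is transcribed.
So CilC is produced and active.
Activator CilC is present, so *irpF* is transcribed.
So IrpF is produced and active.
Turanose is present, so UlmC is inactive.
Required activator UlmC is absent, so *nerE* is not transcribed.
So NerE is not produced.
Activator IrpF is present, so *jovB* is transcribed.

ON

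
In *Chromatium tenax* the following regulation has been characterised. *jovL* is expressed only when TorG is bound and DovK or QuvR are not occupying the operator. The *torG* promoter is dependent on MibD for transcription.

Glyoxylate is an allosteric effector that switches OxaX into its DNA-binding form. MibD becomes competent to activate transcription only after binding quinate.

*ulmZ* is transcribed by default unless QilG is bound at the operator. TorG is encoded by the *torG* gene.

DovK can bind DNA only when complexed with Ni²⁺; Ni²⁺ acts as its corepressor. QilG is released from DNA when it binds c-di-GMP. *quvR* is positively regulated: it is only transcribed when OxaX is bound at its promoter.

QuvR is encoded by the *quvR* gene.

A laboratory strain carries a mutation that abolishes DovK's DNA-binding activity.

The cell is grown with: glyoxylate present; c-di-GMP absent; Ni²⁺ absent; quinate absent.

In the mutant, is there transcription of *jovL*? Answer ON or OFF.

DovK is non-functional in this strain, so it has no effect.
Quinate is absent, so MibD is inactive.
Required activator MibD is absent, so *torG* is not transcribed.
So TorG is not produced.
Glyoxylate is present, so OxaX is active.
No repressor is bound and OxaX is active, so *quvR* is transcribed.
So QuvR is produced and active.
With repressor QuvR bound, *jovL* is not transcribed.

OFF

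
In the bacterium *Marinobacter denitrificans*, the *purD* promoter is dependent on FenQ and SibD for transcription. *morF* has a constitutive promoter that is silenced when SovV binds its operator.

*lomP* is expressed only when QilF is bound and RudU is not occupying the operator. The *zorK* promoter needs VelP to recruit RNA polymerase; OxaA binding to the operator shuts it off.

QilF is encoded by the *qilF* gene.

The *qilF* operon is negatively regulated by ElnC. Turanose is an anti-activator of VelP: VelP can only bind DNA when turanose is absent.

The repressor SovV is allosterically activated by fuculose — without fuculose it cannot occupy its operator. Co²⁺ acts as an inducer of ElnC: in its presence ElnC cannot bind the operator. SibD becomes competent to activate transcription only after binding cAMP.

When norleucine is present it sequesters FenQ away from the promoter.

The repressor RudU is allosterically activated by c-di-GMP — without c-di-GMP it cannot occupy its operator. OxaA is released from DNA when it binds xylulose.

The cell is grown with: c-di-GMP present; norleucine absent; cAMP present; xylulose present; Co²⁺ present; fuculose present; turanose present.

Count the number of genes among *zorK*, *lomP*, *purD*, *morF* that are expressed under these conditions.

Xylulose is present, so OxaA is inactive.
Turanose is present, so VelP is inactive.
Required activator VelP is absent, so *zorK* is not transcribed.
→ *zorK* is OFF.
Co²⁺ is present, so ElnC is inactive.
With no repressor bound, *qilF* is transcribed.
So QilF is produced and active.
c-di-GMP is present, so RudU is active.
With repressor RudU bound, *lomP* is not transcribed.
→ *lomP* is OFF.
Norleucine is absent, so FenQ is active.
cAMP is present, so SibD is active.
No repressor is bound and FenQ and SibD are active, so *purD* is transcribed.
→ *purD* is ON.
Fuculose is present, so SovV is active.
With repressor SovV bound, *morF* is not transcribed.
→ *morF* is OFF.
1 of the 4 genes is transcribed.

1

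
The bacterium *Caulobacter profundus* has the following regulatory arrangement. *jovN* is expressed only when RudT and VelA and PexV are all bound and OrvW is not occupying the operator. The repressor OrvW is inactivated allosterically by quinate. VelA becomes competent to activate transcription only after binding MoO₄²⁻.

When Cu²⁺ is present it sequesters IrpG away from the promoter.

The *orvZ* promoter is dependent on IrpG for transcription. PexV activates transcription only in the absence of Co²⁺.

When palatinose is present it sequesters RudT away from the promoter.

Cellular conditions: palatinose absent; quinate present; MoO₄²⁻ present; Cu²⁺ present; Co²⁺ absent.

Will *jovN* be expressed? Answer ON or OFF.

ON

Palatinose is absent, so RudT is active.
MoO₄²⁻ is present, so VelA is active.
Co²⁺ is absent, so PexV is active.
Quinate is present, so OrvW is inactive.
No repressor is bound and RudT and VelA and PexV are active, so *jovN* is transcribed.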